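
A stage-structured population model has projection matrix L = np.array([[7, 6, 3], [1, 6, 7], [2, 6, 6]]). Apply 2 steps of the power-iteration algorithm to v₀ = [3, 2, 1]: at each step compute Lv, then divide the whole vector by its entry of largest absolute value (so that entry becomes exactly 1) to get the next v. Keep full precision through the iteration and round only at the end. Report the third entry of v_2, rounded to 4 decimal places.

0.7632

Lv0 = (36.00000, 22.00000, 24.00000); divide by 36.00000 → v1 = (1.00000, 0.61111, 0.66667)
Lv1 = (12.66667, 9.33333, 9.66667); divide by 12.66667 → v2 = (1.00000, 0.73684, 0.76316)
Requested entry of v2: 348/456 = 0.7632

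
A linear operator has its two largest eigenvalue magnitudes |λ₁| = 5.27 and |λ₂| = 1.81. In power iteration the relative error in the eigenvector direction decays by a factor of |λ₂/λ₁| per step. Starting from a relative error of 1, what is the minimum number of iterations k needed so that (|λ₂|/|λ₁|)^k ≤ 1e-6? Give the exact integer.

|λ₂/λ₁| = 1.81/5.27 = 0.34345
Need k ≥ ln(1e-6) / ln(0.34345) = -13.8155 / -1.0687 ≈ 12.927
Smallest integer k satisfying the bound: 13

13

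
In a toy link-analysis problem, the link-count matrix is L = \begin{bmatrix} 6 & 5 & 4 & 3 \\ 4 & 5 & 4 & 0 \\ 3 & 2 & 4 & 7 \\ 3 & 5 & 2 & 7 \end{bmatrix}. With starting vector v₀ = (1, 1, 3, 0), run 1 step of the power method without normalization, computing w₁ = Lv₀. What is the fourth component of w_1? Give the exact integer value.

w1 = Lv₀ = (23, 21, 17, 14)
The requested component of w1 is 14.

14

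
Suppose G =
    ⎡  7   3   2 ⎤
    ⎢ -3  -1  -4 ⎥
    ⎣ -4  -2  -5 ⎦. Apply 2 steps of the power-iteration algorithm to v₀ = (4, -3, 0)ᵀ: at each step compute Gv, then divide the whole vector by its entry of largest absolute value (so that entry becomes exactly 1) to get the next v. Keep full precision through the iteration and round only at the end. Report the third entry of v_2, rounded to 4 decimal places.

-0.0930

Gv0 = (19.00000, -9.00000, -10.00000); divide by 19.00000 → v1 = (1.00000, -0.47368, -0.52632)
Gv1 = (4.52632, -0.42105, -0.42105); divide by 4.52632 → v2 = (1.00000, -0.09302, -0.09302)
Requested entry of v2: -8/86 = -0.0930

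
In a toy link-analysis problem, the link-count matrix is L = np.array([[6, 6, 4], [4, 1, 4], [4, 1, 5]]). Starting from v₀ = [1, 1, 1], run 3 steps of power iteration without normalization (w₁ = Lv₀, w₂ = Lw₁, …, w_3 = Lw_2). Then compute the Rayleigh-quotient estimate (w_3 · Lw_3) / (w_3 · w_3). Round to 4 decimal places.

w1 = Lv₀ = (16, 9, 10)
w2 = Lw1 = (190, 113, 123)
w3 = Lw2 = (2310, 1365, 1488)
Lw3 = (28002, 16557, 18045)
w3·Lw3 = 2310·28002 + 1365·16557 + 1488·18045 = 114135885; w3·w3 = 2310·2310 + 1365·1365 + 1488·1488 = 9413469
λ ≈ 114135885/9413469 = 12.1247

λ ≈ 12.1247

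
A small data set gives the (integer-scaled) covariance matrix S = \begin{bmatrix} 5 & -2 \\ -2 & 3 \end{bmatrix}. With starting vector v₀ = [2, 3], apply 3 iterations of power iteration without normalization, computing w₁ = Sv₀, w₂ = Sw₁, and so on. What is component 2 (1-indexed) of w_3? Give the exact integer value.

w1 = Sv₀ = (4, 5)
w2 = Sw1 = (10, 7)
w3 = Sw2 = (36, 1)
The requested component of w3 is 1.

1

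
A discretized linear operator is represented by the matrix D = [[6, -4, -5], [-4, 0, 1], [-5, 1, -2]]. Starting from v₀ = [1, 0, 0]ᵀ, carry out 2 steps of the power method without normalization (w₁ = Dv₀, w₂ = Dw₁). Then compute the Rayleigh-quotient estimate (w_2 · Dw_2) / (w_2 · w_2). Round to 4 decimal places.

λ ≈ 9.8228

w1 = Dv₀ = (6·1 + (-4)·0 + (-5)·0; (-4)·1 + 0·0 + 1·0; (-5)·1 + 1·0 + (-2)·0) = (6, -4, -5)
w2 = Dw1 = (6·6 + (-4)·(-4) + (-5)·(-5); (-4)·6 + 0·(-4) + 1·(-5); (-5)·6 + 1·(-4) + (-2)·(-5)) = (77, -29, -24)
Dw2 = (698, -332, -366)
w2·Dw2 = 77·698 + (-29)·(-332) + (-24)·(-366) = 72158; w2·w2 = 77·77 + (-29)·(-29) + (-24)·(-24) = 7346
λ ≈ 72158/7346 = 9.8228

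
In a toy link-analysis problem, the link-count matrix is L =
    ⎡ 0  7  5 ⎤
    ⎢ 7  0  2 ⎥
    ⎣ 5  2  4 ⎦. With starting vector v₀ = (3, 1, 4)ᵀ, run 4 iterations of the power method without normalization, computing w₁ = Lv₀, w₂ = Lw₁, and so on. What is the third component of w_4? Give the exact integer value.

w1 = Lv₀ = (0·3 + 7·1 + 5·4; 7·3 + 0·1 + 2·4; 5·3 + 2·1 + 4·4) = (27, 29, 33)
w2 = Lw1 = (0·27 + 7·29 + 5·33; 7·27 + 0·29 + 2·33; 5·27 + 2·29 + 4·33) = (368, 255, 325)
w3 = Lw2 = (3410, 3226, 3650)
w4 = Lw3 = (40832, 31170, 38102)
The requested component of w4 is 38102.

38102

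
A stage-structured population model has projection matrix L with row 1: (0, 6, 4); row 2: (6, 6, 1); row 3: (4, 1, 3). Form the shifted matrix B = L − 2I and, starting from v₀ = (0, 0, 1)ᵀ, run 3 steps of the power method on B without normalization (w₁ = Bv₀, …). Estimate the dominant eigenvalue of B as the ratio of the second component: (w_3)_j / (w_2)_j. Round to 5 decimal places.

5.03448

B = L − 2I has rows (-2, 6, 4); (6, 4, 1); (4, 1, 1)
w1 = Bv₀ = ((-2)·0 + 6·0 + 4·1; 6·0 + 4·0 + 1·1; 4·0 + 1·0 + 1·1) = (4, 1, 1)
w2 = Bw1 = ((-2)·4 + 6·1 + 4·1; 6·4 + 4·1 + 1·1; 4·4 + 1·1 + 1·1) = (2, 29, 18)
w3 = Bw2 = (242, 146, 55)
Ratio: 146/29 = 5.03448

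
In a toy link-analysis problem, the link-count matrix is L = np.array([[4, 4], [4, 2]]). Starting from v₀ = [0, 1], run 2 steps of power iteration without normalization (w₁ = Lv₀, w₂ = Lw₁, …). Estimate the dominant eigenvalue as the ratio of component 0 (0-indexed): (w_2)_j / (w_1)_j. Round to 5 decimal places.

6.00000

w1 = Lv₀ = (4, 2)
w2 = Lw1 = (24, 20)
Ratio at component: 24 / 4 = 6.00000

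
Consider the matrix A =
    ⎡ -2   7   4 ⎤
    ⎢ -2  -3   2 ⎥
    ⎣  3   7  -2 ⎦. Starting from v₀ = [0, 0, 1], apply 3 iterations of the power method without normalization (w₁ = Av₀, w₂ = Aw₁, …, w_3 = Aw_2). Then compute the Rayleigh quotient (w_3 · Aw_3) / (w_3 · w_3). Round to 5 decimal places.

-6.25894

w1 = Av₀ = (4, 2, -2)
w2 = Aw1 = (-2, -18, 30)
w3 = Aw2 = (-2, 118, -192)
Aw3 = (62, -734, 1204)
w3·Aw3 = (-2)·62 + 118·(-734) + (-192)·1204 = -317904; w3·w3 = (-2)·(-2) + 118·118 + (-192)·(-192) = 50792
λ ≈ -317904/50792 = -6.25894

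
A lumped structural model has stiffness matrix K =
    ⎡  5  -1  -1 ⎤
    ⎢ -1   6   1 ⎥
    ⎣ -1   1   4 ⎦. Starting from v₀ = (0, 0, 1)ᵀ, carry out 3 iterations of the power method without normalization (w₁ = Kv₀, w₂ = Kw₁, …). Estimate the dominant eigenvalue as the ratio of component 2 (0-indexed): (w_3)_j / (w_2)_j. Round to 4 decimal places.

λ ≈ 5.1667

w1 = Kv₀ = (-1, 1, 4)
w2 = Kw1 = (-10, 11, 18)
w3 = Kw2 = (-79, 94, 93)
Ratio at component: 93 / 18 = 5.1667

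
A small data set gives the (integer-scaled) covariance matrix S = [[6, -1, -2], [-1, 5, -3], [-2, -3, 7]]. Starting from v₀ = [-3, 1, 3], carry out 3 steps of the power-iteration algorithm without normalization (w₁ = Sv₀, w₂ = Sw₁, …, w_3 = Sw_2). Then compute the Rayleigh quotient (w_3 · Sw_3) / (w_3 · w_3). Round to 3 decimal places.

9.233

w1 = Sv₀ = (6·(-3) + (-1)·1 + (-2)·3; (-1)·(-3) + 5·1 + (-3)·3; (-2)·(-3) + (-3)·1 + 7·3) = (-25, -1, 24)
w2 = Sw1 = (6·(-25) + (-1)·(-1) + (-2)·24; (-1)·(-25) + 5·(-1) + (-3)·24; (-2)·(-25) + (-3)·(-1) + 7·24) = (-197, -52, 221)
w3 = Sw2 = (-1572, -726, 2097)
Sw3 = (-12900, -8349, 20001)
w3·Sw3 = (-1572)·(-12900) + (-726)·(-8349) + 2097·20001 = 68282271; w3·w3 = (-1572)·(-1572) + (-726)·(-726) + 2097·2097 = 7395669
λ ≈ 68282271/7395669 = 9.233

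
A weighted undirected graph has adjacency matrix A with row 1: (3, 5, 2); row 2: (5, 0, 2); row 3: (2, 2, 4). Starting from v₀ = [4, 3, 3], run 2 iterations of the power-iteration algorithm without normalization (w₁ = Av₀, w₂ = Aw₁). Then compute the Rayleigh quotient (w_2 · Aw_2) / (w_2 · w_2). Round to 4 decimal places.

λ ≈ 8.4753

w1 = Av₀ = (3·4 + 5·3 + 2·3; 5·4 + 0·3 + 2·3; 2·4 + 2·3 + 4·3) = (33, 26, 26)
w2 = Aw1 = (3·33 + 5·26 + 2·26; 5·33 + 0·26 + 2·26; 2·33 + 2·26 + 4·26) = (281, 217, 222)
Aw2 = (2372, 1849, 1884)
w2·Aw2 = 281·2372 + 217·1849 + 222·1884 = 1486013; w2·w2 = 281·281 + 217·217 + 222·222 = 175334
λ ≈ 1486013/175334 = 8.4753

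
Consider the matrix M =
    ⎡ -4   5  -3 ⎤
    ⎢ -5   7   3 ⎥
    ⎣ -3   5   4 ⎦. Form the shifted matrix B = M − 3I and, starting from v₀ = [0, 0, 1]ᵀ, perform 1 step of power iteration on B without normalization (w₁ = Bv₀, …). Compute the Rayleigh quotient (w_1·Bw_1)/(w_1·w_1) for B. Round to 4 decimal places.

0.8421

B = M − 3I has rows (-7, 5, -3); (-5, 4, 3); (-3, 5, 1)
w1 = Bv₀ = ((-7)·0 + 5·0 + (-3)·1; (-5)·0 + 4·0 + 3·1; (-3)·0 + 5·0 + 1·1) = (-3, 3, 1)
Bw1 = (33, 30, 25)
w1·Bw1 = 16; w1·w1 = 19; μ ≈ 16/19 = 0.8421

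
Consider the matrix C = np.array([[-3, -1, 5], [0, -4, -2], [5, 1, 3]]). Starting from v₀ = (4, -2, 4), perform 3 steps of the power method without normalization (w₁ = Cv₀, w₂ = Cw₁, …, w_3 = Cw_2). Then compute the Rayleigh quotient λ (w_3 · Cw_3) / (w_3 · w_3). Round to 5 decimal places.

w1 = Cv₀ = (10, 0, 30)
w2 = Cw1 = (120, -60, 140)
w3 = Cw2 = (400, -40, 960)
Cw3 = (3640, -1760, 4840)
w3·Cw3 = 400·3640 + (-40)·(-1760) + 960·4840 = 6172800; w3·w3 = 400·400 + (-40)·(-40) + 960·960 = 1083200
λ ≈ 6172800/1083200 = 5.69867

5.69867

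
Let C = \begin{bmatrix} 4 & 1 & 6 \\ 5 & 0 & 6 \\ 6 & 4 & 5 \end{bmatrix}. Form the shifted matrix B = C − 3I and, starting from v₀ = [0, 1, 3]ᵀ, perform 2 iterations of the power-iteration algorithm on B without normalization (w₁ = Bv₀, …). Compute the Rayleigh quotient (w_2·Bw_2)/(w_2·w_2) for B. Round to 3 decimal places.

B = C − 3I has rows (1, 1, 6); (5, -3, 6); (6, 4, 2)
w1 = Bv₀ = (1·0 + 1·1 + 6·3; 5·0 + (-3)·1 + 6·3; 6·0 + 4·1 + 2·3) = (19, 15, 10)
w2 = Bw1 = (1·19 + 1·15 + 6·10; 5·19 + (-3)·15 + 6·10; 6·19 + 4·15 + 2·10) = (94, 110, 194)
Bw2 = (1368, 1304, 1392)
w2·Bw2 = 542080; w2·w2 = 58572; μ ≈ 542080/58572 = 9.255

9.255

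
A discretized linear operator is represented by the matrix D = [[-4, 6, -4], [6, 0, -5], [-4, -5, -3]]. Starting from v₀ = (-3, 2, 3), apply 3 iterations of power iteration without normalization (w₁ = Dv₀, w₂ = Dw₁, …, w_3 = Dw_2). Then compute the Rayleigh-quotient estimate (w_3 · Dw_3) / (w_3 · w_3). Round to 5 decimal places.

w1 = Dv₀ = (12, -33, -7)
w2 = Dw1 = (-218, 107, 138)
w3 = Dw2 = (962, -1998, -77)
Dw3 = (-15528, 6157, 6373)
w3·Dw3 = 962·(-15528) + (-1998)·6157 + (-77)·6373 = -27730343; w3·w3 = 962·962 + (-1998)·(-1998) + (-77)·(-77) = 4923377
λ ≈ -27730343/4923377 = -5.63238

λ ≈ -5.63238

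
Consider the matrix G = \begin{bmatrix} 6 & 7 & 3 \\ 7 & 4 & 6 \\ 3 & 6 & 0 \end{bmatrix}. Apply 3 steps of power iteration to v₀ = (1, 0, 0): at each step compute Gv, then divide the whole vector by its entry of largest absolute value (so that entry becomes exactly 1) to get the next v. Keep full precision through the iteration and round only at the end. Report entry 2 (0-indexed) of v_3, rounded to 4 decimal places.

Gv0 = (6.00000, 7.00000, 3.00000); divide by 7.00000 → v1 = (0.85714, 1.00000, 0.42857)
Gv1 = (13.42857, 12.57143, 8.57143); divide by 13.42857 → v2 = (1.00000, 0.93617, 0.63830)
Gv2 = (14.46809, 14.57447, 8.61702); divide by 14.57447 → v3 = (0.99270, 1.00000, 0.59124)
Requested entry of v3: 810/1370 = 0.5912

0.5912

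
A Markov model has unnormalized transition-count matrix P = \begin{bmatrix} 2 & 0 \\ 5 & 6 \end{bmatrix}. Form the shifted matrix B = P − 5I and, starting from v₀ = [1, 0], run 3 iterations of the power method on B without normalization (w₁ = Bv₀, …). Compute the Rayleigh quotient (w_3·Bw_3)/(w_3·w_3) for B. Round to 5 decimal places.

μ ≈ -2.91044

B = P − 5I has rows (-3, 0); (5, 1)
w1 = Bv₀ = (-3, 5)
w2 = Bw1 = (9, -10)
w3 = Bw2 = (-27, 35)
Bw3 = (81, -100)
w3·Bw3 = -5687; w3·w3 = 1954; μ ≈ -5687/1954 = -2.91044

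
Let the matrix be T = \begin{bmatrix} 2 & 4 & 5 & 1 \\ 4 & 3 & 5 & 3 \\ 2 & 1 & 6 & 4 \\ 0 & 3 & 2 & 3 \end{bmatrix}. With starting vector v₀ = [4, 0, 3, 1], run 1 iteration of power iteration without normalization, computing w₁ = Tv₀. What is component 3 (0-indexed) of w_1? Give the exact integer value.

9

w1 = Tv₀ = (2·4 + 4·0 + 5·3 + 1·1; 4·4 + 3·0 + 5·3 + 3·1; 2·4 + 1·0 + 6·3 + 4·1; 0·4 + 3·0 + 2·3 + 3·1) = (24, 34, 30, 9)
The requested component of w1 is 9.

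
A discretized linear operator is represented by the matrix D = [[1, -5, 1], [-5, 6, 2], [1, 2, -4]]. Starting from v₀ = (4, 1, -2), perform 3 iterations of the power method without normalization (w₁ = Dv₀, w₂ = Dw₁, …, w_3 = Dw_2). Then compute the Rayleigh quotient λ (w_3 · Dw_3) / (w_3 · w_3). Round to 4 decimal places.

w1 = Dv₀ = (-3, -18, 14)
w2 = Dw1 = (101, -65, -95)
w3 = Dw2 = (331, -1085, 351)
Dw3 = (6107, -7463, -3243)
w3·Dw3 = 331·6107 + (-1085)·(-7463) + 351·(-3243) = 8980479; w3·w3 = 331·331 + (-1085)·(-1085) + 351·351 = 1409987
λ ≈ 8980479/1409987 = 6.3692

6.3692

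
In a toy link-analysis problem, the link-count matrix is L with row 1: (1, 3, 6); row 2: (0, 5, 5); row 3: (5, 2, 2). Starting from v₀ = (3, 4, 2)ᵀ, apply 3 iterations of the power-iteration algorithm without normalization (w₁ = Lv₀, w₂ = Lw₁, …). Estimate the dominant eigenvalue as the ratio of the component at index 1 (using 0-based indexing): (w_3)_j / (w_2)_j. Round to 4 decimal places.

w1 = Lv₀ = (27, 30, 27)
w2 = Lw1 = (279, 285, 249)
w3 = Lw2 = (2628, 2670, 2463)
Ratio at component: 2670 / 285 = 9.3684

9.3684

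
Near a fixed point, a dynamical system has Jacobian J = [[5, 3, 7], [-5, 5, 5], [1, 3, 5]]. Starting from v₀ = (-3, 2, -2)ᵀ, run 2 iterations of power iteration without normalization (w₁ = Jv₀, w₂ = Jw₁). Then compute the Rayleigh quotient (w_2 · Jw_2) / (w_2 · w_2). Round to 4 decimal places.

λ ≈ 5.8642

w1 = Jv₀ = (5·(-3) + 3·2 + 7·(-2); (-5)·(-3) + 5·2 + 5·(-2); 1·(-3) + 3·2 + 5·(-2)) = (-23, 15, -7)
w2 = Jw1 = (5·(-23) + 3·15 + 7·(-7); (-5)·(-23) + 5·15 + 5·(-7); 1·(-23) + 3·15 + 5·(-7)) = (-119, 155, -13)
Jw2 = (-221, 1305, 281)
w2·Jw2 = (-119)·(-221) + 155·1305 + (-13)·281 = 224921; w2·w2 = (-119)·(-119) + 155·155 + (-13)·(-13) = 38355
λ ≈ 224921/38355 = 5.8642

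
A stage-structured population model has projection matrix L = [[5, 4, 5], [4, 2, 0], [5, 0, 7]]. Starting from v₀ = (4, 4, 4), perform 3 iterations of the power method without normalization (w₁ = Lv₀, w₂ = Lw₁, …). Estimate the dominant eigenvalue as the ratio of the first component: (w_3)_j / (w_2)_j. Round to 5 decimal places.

w1 = Lv₀ = (56, 24, 48)
w2 = Lw1 = (616, 272, 616)
w3 = Lw2 = (7248, 3008, 7392)
Ratio at component: 7248 / 616 = 11.76623

11.76623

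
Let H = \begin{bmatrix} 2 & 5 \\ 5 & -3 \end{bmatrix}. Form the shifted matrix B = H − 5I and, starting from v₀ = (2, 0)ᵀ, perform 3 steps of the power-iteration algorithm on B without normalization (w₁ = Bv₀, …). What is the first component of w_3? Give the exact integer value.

-754

B = H − 5I has rows (-3, 5); (5, -8)
w1 = Bv₀ = (-6, 10)
w2 = Bw1 = (68, -110)
w3 = Bw2 = (-754, 1220)
Requested component of w3: -754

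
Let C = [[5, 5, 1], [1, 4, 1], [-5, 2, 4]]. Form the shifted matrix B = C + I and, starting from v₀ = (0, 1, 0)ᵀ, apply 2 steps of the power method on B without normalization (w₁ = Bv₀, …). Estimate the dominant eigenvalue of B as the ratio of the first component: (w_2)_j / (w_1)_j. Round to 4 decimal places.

B = C + I has rows (6, 5, 1); (1, 5, 1); (-5, 2, 5)
w1 = Bv₀ = (6·0 + 5·1 + 1·0; 1·0 + 5·1 + 1·0; (-5)·0 + 2·1 + 5·0) = (5, 5, 2)
w2 = Bw1 = (6·5 + 5·5 + 1·2; 1·5 + 5·5 + 1·2; (-5)·5 + 2·5 + 5·2) = (57, 32, -5)
Ratio: 57/5 = 11.4000

μ ≈ 11.4000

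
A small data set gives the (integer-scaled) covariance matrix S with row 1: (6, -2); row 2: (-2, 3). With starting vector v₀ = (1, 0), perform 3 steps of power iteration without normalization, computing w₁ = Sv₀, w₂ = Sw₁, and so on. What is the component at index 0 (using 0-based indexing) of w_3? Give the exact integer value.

276

w1 = Sv₀ = (6, -2)
w2 = Sw1 = (40, -18)
w3 = Sw2 = (276, -134)
The requested component of w3 is 276.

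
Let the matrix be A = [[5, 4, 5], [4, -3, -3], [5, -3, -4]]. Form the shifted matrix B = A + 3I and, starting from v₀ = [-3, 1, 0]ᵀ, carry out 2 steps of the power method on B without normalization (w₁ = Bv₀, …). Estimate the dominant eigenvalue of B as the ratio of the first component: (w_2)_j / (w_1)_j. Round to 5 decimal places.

B = A + 3I has rows (8, 4, 5); (4, 0, -3); (5, -3, -1)
w1 = Bv₀ = (8·(-3) + 4·1 + 5·0; 4·(-3) + 0·1 + (-3)·0; 5·(-3) + (-3)·1 + (-1)·0) = (-20, -12, -18)
w2 = Bw1 = (8·(-20) + 4·(-12) + 5·(-18); 4·(-20) + 0·(-12) + (-3)·(-18); 5·(-20) + (-3)·(-12) + (-1)·(-18)) = (-298, -26, -46)
Ratio: -298/-20 = 14.90000

μ ≈ 14.90000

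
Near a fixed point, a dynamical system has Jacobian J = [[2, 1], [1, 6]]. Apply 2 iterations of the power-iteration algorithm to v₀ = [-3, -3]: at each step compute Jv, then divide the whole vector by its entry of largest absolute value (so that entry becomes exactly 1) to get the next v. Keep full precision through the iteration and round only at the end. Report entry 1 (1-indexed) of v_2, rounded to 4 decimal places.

Jv0 = (-9.00000, -21.00000); divide by -21.00000 → v1 = (0.42857, 1.00000)
Jv1 = (1.85714, 6.42857); divide by 6.42857 → v2 = (0.28889, 1.00000)
Requested entry of v2: -39/-135 = 0.2889

0.2889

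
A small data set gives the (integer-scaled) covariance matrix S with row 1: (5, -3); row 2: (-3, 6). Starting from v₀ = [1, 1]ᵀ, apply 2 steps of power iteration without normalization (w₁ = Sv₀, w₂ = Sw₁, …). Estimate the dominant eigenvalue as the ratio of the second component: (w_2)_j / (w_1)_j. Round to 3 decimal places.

w1 = Sv₀ = (2, 3)
w2 = Sw1 = (1, 12)
Ratio at component: 12 / 3 = 4.000

4.000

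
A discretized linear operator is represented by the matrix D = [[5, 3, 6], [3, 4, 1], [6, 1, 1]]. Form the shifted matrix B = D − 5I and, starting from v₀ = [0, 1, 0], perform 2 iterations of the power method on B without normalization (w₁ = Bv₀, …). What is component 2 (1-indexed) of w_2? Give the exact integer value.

11

B = D − 5I has rows (0, 3, 6); (3, -1, 1); (6, 1, -4)
w1 = Bv₀ = (0·0 + 3·1 + 6·0; 3·0 + (-1)·1 + 1·0; 6·0 + 1·1 + (-4)·0) = (3, -1, 1)
w2 = Bw1 = (0·3 + 3·(-1) + 6·1; 3·3 + (-1)·(-1) + 1·1; 6·3 + 1·(-1) + (-4)·1) = (3, 11, 13)
Requested component of w2: 11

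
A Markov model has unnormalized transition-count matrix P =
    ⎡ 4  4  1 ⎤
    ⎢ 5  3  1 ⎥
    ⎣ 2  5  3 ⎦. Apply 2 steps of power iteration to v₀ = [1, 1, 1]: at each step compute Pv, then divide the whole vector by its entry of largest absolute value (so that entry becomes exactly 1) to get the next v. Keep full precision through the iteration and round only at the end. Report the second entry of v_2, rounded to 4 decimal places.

0.8817

Pv0 = (9.00000, 9.00000, 10.00000); divide by 10.00000 → v1 = (0.90000, 0.90000, 1.00000)
Pv1 = (8.20000, 8.20000, 9.30000); divide by 9.30000 → v2 = (0.88172, 0.88172, 1.00000)
Requested entry of v2: 82/93 = 0.8817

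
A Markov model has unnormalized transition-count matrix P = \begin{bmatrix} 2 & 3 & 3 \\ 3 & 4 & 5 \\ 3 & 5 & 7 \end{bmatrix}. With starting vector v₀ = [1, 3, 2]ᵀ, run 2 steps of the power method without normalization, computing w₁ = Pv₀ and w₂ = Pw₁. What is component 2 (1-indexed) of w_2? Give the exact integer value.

w1 = Pv₀ = (17, 25, 32)
w2 = Pw1 = (205, 311, 400)
The requested component of w2 is 311.

311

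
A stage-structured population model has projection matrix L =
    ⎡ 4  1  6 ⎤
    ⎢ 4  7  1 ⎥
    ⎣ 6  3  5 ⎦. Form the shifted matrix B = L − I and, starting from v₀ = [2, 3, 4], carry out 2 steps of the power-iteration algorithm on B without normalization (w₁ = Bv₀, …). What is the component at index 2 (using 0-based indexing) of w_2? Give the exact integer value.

B = L − I has rows (3, 1, 6); (4, 6, 1); (6, 3, 4)
w1 = Bv₀ = (3·2 + 1·3 + 6·4; 4·2 + 6·3 + 1·4; 6·2 + 3·3 + 4·4) = (33, 30, 37)
w2 = Bw1 = (3·33 + 1·30 + 6·37; 4·33 + 6·30 + 1·37; 6·33 + 3·30 + 4·37) = (351, 349, 436)
Requested component of w2: 436

436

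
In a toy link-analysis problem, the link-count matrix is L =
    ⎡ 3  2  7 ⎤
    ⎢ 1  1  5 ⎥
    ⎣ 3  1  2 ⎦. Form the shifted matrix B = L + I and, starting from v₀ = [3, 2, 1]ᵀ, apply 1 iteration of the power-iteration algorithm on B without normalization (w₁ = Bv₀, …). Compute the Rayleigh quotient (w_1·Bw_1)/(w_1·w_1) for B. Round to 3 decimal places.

9.261

B = L + I has rows (4, 2, 7); (1, 2, 5); (3, 1, 3)
w1 = Bv₀ = (4·3 + 2·2 + 7·1; 1·3 + 2·2 + 5·1; 3·3 + 1·2 + 3·1) = (23, 12, 14)
Bw1 = (214, 117, 123)
w1·Bw1 = 8048; w1·w1 = 869; μ ≈ 8048/869 = 9.261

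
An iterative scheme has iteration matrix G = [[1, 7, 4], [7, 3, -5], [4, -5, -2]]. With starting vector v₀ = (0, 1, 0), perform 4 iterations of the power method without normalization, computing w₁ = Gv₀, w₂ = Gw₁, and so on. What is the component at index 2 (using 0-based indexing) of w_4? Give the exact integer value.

2632

w1 = Gv₀ = (7, 3, -5)
w2 = Gw1 = (8, 83, 23)
w3 = Gw2 = (681, 190, -429)
w4 = Gw3 = (295, 7482, 2632)
The requested component of w4 is 2632.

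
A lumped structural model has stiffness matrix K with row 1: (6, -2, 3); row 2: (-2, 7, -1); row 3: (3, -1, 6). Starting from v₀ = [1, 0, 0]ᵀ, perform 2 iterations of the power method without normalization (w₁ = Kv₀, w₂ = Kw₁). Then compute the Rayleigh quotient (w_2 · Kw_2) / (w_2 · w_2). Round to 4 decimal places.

λ ≈ 10.2469

w1 = Kv₀ = (6, -2, 3)
w2 = Kw1 = (49, -29, 38)
Kw2 = (466, -339, 404)
w2·Kw2 = 49·466 + (-29)·(-339) + 38·404 = 48017; w2·w2 = 49·49 + (-29)·(-29) + 38·38 = 4686
λ ≈ 48017/4686 = 10.2469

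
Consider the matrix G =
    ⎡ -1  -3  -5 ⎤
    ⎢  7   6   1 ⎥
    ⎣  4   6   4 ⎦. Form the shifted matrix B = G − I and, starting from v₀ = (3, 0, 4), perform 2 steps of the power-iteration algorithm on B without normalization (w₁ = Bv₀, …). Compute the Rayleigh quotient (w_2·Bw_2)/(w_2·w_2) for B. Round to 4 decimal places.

B = G − I has rows (-2, -3, -5); (7, 5, 1); (4, 6, 3)
w1 = Bv₀ = (-26, 25, 24)
w2 = Bw1 = (-143, -33, 118)
Bw2 = (-205, -1048, -416)
w2·Bw2 = 14811; w2·w2 = 35462; μ ≈ 14811/35462 = 0.4177

μ ≈ 0.4177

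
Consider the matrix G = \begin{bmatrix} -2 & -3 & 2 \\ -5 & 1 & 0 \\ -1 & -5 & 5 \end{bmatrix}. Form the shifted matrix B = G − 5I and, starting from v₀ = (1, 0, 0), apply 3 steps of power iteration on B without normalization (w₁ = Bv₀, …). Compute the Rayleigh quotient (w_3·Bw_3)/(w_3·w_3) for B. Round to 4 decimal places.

μ ≈ -8.9737

B = G − 5I has rows (-7, -3, 2); (-5, -4, 0); (-1, -5, 0)
w1 = Bv₀ = ((-7)·1 + (-3)·0 + 2·0; (-5)·1 + (-4)·0 + 0·0; (-1)·1 + (-5)·0 + 0·0) = (-7, -5, -1)
w2 = Bw1 = ((-7)·(-7) + (-3)·(-5) + 2·(-1); (-5)·(-7) + (-4)·(-5) + 0·(-1); (-1)·(-7) + (-5)·(-5) + 0·(-1)) = (62, 55, 32)
w3 = Bw2 = (-535, -530, -337)
Bw3 = (4661, 4795, 3185)
w3·Bw3 = -6108330; w3·w3 = 680694; μ ≈ -6108330/680694 = -8.9737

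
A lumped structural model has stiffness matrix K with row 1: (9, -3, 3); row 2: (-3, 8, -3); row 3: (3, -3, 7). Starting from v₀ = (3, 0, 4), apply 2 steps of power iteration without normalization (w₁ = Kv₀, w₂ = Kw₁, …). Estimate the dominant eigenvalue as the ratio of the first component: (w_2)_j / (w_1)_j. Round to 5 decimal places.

w1 = Kv₀ = (9·3 + (-3)·0 + 3·4; (-3)·3 + 8·0 + (-3)·4; 3·3 + (-3)·0 + 7·4) = (39, -21, 37)
w2 = Kw1 = (9·39 + (-3)·(-21) + 3·37; (-3)·39 + 8·(-21) + (-3)·37; 3·39 + (-3)·(-21) + 7·37) = (525, -396, 439)
Ratio at component: 525 / 39 = 13.46154

λ ≈ 13.46154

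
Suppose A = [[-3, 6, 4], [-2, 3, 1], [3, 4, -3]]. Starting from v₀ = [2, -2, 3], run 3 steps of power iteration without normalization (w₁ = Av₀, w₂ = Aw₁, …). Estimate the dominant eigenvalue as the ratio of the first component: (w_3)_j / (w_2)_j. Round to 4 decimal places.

λ ≈ -0.4706

w1 = Av₀ = (-6, -7, -11)
w2 = Aw1 = (-68, -20, -13)
w3 = Aw2 = (32, 63, -245)
Ratio at component: 32 / -68 = -0.4706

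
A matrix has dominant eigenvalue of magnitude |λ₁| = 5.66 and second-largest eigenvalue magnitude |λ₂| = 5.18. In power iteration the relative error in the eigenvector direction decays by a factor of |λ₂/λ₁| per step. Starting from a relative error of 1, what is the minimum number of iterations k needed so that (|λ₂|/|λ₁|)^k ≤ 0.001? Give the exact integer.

78

|λ₂/λ₁| = 5.18/5.66 = 0.91519
Need k ≥ ln(0.001) / ln(0.91519) = -6.9078 / -0.0886 ≈ 77.949
Smallest integer k satisfying the bound: 78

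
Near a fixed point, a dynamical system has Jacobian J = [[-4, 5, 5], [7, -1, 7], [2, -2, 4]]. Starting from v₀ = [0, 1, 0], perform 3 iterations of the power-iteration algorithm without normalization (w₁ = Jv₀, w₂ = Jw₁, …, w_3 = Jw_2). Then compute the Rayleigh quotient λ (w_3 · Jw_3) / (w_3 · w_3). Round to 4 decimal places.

-8.2562

w1 = Jv₀ = (5, -1, -2)
w2 = Jw1 = (-35, 22, 4)
w3 = Jw2 = (270, -239, -98)
Jw3 = (-2765, 1443, 626)
w3·Jw3 = 270·(-2765) + (-239)·1443 + (-98)·626 = -1152775; w3·w3 = 270·270 + (-239)·(-239) + (-98)·(-98) = 139625
λ ≈ -1152775/139625 = -8.2562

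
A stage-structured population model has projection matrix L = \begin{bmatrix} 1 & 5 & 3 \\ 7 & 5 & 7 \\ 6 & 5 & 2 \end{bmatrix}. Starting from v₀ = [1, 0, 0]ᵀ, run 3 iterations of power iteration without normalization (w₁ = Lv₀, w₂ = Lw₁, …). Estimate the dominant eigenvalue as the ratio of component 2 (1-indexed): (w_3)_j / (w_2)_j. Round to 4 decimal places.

w1 = Lv₀ = (1·1 + 5·0 + 3·0; 7·1 + 5·0 + 7·0; 6·1 + 5·0 + 2·0) = (1, 7, 6)
w2 = Lw1 = (1·1 + 5·7 + 3·6; 7·1 + 5·7 + 7·6; 6·1 + 5·7 + 2·6) = (54, 84, 53)
w3 = Lw2 = (633, 1169, 850)
Ratio at component: 1169 / 84 = 13.9167

13.9167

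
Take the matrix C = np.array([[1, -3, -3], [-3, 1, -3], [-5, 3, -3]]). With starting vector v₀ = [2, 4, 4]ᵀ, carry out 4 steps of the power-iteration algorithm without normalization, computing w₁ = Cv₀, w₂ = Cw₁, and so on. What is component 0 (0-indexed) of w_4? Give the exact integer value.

1490

w1 = Cv₀ = (1·2 + (-3)·4 + (-3)·4; (-3)·2 + 1·4 + (-3)·4; (-5)·2 + 3·4 + (-3)·4) = (-22, -14, -10)
w2 = Cw1 = (1·(-22) + (-3)·(-14) + (-3)·(-10); (-3)·(-22) + 1·(-14) + (-3)·(-10); (-5)·(-22) + 3·(-14) + (-3)·(-10)) = (50, 82, 98)
w3 = Cw2 = (-490, -362, -298)
w4 = Cw3 = (1490, 2002, 2258)
The requested component of w4 is 1490.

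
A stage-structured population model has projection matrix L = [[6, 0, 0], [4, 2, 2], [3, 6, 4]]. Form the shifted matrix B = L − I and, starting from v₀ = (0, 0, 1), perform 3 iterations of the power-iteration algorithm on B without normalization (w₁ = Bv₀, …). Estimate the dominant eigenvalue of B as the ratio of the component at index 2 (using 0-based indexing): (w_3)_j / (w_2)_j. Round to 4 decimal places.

B = L − I has rows (5, 0, 0); (4, 1, 2); (3, 6, 3)
w1 = Bv₀ = (0, 2, 3)
w2 = Bw1 = (0, 8, 21)
w3 = Bw2 = (0, 50, 111)
Ratio: 111/21 = 5.2857

μ ≈ 5.2857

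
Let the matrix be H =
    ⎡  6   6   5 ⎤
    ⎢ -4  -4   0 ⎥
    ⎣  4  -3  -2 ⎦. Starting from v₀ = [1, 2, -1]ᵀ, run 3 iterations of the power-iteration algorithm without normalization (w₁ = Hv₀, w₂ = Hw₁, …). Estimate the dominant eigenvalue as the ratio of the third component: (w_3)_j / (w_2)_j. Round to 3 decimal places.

λ ≈ -1.591

w1 = Hv₀ = (13, -12, 0)
w2 = Hw1 = (6, -4, 88)
w3 = Hw2 = (452, -8, -140)
Ratio at component: -140 / 88 = -1.591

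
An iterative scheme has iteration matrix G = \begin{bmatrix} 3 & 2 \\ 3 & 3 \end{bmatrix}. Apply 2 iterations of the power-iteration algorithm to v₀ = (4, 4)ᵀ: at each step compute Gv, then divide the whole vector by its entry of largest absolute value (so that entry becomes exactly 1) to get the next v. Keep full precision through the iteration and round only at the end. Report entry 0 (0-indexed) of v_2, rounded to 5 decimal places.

Gv0 = (20.000000, 24.000000); divide by 24.000000 → v1 = (0.833333, 1.000000)
Gv1 = (4.500000, 5.500000); divide by 5.500000 → v2 = (0.818182, 1.000000)
Requested entry of v2: 108/132 = 0.81818

0.81818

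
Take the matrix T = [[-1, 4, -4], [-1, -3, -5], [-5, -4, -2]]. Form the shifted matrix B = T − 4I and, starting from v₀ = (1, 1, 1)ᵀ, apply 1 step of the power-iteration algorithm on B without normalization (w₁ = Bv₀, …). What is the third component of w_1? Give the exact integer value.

B = T − 4I has rows (-5, 4, -4); (-1, -7, -5); (-5, -4, -6)
w1 = Bv₀ = ((-5)·1 + 4·1 + (-4)·1; (-1)·1 + (-7)·1 + (-5)·1; (-5)·1 + (-4)·1 + (-6)·1) = (-5, -13, -15)
Requested component of w1: -15

-15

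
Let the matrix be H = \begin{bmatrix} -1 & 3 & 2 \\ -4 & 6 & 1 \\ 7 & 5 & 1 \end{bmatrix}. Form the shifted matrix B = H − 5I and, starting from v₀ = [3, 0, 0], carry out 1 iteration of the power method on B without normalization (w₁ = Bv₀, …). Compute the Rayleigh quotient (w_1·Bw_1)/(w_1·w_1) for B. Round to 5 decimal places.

B = H − 5I has rows (-6, 3, 2); (-4, 1, 1); (7, 5, -4)
w1 = Bv₀ = (-18, -12, 21)
Bw1 = (114, 81, -270)
w1·Bw1 = -8694; w1·w1 = 909; μ ≈ -8694/909 = -9.56436

-9.56436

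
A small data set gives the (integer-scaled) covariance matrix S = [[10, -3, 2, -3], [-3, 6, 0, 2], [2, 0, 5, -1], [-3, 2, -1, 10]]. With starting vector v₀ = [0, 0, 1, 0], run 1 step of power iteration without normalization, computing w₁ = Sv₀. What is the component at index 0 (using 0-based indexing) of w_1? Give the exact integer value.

w1 = Sv₀ = (10·0 + (-3)·0 + 2·1 + (-3)·0; (-3)·0 + 6·0 + 0·1 + 2·0; 2·0 + 0·0 + 5·1 + (-1)·0; (-3)·0 + 2·0 + (-1)·1 + 10·0) = (2, 0, 5, -1)
The requested component of w1 is 2.

2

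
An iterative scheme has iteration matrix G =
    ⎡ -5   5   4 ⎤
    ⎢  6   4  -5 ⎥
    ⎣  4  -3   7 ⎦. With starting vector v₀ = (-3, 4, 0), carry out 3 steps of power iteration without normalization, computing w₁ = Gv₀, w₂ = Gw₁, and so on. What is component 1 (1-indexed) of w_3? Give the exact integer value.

2927

w1 = Gv₀ = ((-5)·(-3) + 5·4 + 4·0; 6·(-3) + 4·4 + (-5)·0; 4·(-3) + (-3)·4 + 7·0) = (35, -2, -24)
w2 = Gw1 = ((-5)·35 + 5·(-2) + 4·(-24); 6·35 + 4·(-2) + (-5)·(-24); 4·35 + (-3)·(-2) + 7·(-24)) = (-281, 322, -22)
w3 = Gw2 = (2927, -288, -2244)
The requested component of w3 is 2927.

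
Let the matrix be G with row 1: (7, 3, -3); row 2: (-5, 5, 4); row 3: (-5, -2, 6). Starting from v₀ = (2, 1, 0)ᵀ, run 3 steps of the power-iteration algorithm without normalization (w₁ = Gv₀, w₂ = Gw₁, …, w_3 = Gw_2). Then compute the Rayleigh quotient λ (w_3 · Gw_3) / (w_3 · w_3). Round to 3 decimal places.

w1 = Gv₀ = (7·2 + 3·1 + (-3)·0; (-5)·2 + 5·1 + 4·0; (-5)·2 + (-2)·1 + 6·0) = (17, -5, -12)
w2 = Gw1 = (7·17 + 3·(-5) + (-3)·(-12); (-5)·17 + 5·(-5) + 4·(-12); (-5)·17 + (-2)·(-5) + 6·(-12)) = (140, -158, -147)
w3 = Gw2 = (947, -2078, -1266)
Gw3 = (4193, -20189, -8175)
w3·Gw3 = 947·4193 + (-2078)·(-20189) + (-1266)·(-8175) = 56273063; w3·w3 = 947·947 + (-2078)·(-2078) + (-1266)·(-1266) = 6817649
λ ≈ 56273063/6817649 = 8.254

8.254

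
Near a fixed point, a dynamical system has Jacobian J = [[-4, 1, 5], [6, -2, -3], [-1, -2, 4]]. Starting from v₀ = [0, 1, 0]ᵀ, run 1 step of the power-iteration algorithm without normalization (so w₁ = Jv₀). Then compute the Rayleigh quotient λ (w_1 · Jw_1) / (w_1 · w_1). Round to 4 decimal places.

-4.2222

w1 = Jv₀ = ((-4)·0 + 1·1 + 5·0; 6·0 + (-2)·1 + (-3)·0; (-1)·0 + (-2)·1 + 4·0) = (1, -2, -2)
Jw1 = (-16, 16, -5)
w1·Jw1 = 1·(-16) + (-2)·16 + (-2)·(-5) = -38; w1·w1 = 1·1 + (-2)·(-2) + (-2)·(-2) = 9
λ ≈ -38/9 = -4.2222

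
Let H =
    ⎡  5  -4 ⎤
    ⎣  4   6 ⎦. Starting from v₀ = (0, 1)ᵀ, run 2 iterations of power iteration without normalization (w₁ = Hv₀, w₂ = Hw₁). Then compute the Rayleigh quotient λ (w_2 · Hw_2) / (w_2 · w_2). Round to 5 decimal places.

w1 = Hv₀ = (-4, 6)
w2 = Hw1 = (-44, 20)
Hw2 = (-300, -56)
w2·Hw2 = (-44)·(-300) + 20·(-56) = 12080; w2·w2 = (-44)·(-44) + 20·20 = 2336
λ ≈ 12080/2336 = 5.17123

5.17123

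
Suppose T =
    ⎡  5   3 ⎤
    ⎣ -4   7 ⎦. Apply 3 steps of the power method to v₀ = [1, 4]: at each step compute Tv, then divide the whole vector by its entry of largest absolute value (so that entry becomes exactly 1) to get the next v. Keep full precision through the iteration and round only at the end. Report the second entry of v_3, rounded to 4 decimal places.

0.0664

Tv0 = (17.00000, 24.00000); divide by 24.00000 → v1 = (0.70833, 1.00000)
Tv1 = (6.54167, 4.16667); divide by 6.54167 → v2 = (1.00000, 0.63694)
Tv2 = (6.91083, 0.45860); divide by 6.91083 → v3 = (1.00000, 0.06636)
Requested entry of v3: 72/1085 = 0.0664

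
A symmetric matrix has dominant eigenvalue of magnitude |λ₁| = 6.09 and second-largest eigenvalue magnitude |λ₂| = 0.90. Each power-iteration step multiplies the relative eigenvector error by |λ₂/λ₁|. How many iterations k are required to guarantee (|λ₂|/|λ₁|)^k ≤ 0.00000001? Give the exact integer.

|λ₂/λ₁| = 0.90/6.09 = 0.14778
Need k ≥ ln(0.00000001) / ln(0.14778) = -18.4207 / -1.9120 ≈ 9.634
Smallest integer k satisfying the bound: 10

10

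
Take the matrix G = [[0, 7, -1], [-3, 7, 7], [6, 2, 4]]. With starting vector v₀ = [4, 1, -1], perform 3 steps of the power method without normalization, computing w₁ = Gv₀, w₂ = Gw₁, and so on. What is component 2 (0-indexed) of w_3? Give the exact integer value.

-96

w1 = Gv₀ = (0·4 + 7·1 + (-1)·(-1); (-3)·4 + 7·1 + 7·(-1); 6·4 + 2·1 + 4·(-1)) = (8, -12, 22)
w2 = Gw1 = (0·8 + 7·(-12) + (-1)·22; (-3)·8 + 7·(-12) + 7·22; 6·8 + 2·(-12) + 4·22) = (-106, 46, 112)
w3 = Gw2 = (210, 1424, -96)
The requested component of w3 is -96.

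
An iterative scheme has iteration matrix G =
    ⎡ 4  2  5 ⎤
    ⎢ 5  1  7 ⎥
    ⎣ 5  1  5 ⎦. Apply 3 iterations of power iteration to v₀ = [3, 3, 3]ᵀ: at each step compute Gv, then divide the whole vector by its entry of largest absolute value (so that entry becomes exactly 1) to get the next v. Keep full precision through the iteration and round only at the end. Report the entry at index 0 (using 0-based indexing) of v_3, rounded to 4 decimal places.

0.8614

Gv0 = (33.00000, 39.00000, 33.00000); divide by 39.00000 → v1 = (0.84615, 1.00000, 0.84615)
Gv1 = (9.61538, 11.15385, 9.46154); divide by 11.15385 → v2 = (0.86207, 1.00000, 0.84828)
Gv2 = (9.68966, 11.24828, 9.55172); divide by 11.24828 → v3 = (0.86143, 1.00000, 0.84917)
Requested entry of v3: 4215/4893 = 0.8614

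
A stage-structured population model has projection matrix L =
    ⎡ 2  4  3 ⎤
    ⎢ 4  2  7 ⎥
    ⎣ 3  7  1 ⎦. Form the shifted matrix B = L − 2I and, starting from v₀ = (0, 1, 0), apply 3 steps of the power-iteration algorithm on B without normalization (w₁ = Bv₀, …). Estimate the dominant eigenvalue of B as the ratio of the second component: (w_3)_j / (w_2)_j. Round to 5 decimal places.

μ ≈ 1.83077

B = L − 2I has rows (0, 4, 3); (4, 0, 7); (3, 7, -1)
w1 = Bv₀ = (0·0 + 4·1 + 3·0; 4·0 + 0·1 + 7·0; 3·0 + 7·1 + (-1)·0) = (4, 0, 7)
w2 = Bw1 = (0·4 + 4·0 + 3·7; 4·4 + 0·0 + 7·7; 3·4 + 7·0 + (-1)·7) = (21, 65, 5)
w3 = Bw2 = (275, 119, 513)
Ratio: 119/65 = 1.83077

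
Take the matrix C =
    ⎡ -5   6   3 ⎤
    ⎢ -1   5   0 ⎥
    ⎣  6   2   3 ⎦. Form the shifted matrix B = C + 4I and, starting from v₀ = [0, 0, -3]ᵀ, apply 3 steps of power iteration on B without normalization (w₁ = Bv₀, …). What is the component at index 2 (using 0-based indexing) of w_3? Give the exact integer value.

-1713

B = C + 4I has rows (-1, 6, 3); (-1, 9, 0); (6, 2, 7)
w1 = Bv₀ = (-9, 0, -21)
w2 = Bw1 = (-54, 9, -201)
w3 = Bw2 = (-495, 135, -1713)
Requested component of w3: -1713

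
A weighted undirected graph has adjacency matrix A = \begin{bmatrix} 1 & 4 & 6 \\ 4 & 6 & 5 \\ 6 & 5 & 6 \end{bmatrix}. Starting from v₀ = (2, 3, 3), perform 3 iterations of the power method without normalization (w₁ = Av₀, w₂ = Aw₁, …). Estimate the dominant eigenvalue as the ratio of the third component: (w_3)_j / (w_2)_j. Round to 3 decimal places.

w1 = Av₀ = (1·2 + 4·3 + 6·3; 4·2 + 6·3 + 5·3; 6·2 + 5·3 + 6·3) = (32, 41, 45)
w2 = Aw1 = (1·32 + 4·41 + 6·45; 4·32 + 6·41 + 5·45; 6·32 + 5·41 + 6·45) = (466, 599, 667)
w3 = Aw2 = (6864, 8793, 9793)
Ratio at component: 9793 / 667 = 14.682

14.682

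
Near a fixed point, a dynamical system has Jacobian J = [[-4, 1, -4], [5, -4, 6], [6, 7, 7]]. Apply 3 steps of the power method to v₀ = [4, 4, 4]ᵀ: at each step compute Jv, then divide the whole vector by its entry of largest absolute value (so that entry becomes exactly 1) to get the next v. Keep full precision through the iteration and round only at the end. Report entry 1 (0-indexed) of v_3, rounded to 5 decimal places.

Jv0 = (-28.000000, 28.000000, 80.000000); divide by 80.000000 → v1 = (-0.350000, 0.350000, 1.000000)
Jv1 = (-2.250000, 2.850000, 7.350000); divide by 7.350000 → v2 = (-0.306122, 0.387755, 1.000000)
Jv2 = (-2.387755, 2.918367, 7.877551); divide by 7.877551 → v3 = (-0.303109, 0.370466, 1.000000)
Requested entry of v3: 1716/4632 = 0.37047

0.37047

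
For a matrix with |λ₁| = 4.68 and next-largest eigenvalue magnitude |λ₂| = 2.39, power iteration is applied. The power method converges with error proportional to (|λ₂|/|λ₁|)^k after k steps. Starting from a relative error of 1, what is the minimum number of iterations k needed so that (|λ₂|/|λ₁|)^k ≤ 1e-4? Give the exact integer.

|λ₂/λ₁| = 2.39/4.68 = 0.51068
Need k ≥ ln(1e-4) / ln(0.51068) = -9.2103 / -0.6720 ≈ 13.706
Smallest integer k satisfying the bound: 14

14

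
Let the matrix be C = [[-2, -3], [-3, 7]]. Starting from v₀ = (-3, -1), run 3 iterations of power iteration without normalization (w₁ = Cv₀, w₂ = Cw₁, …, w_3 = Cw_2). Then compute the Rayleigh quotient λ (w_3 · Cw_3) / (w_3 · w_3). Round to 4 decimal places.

-0.3396

w1 = Cv₀ = ((-2)·(-3) + (-3)·(-1); (-3)·(-3) + 7·(-1)) = (9, 2)
w2 = Cw1 = ((-2)·9 + (-3)·2; (-3)·9 + 7·2) = (-24, -13)
w3 = Cw2 = (87, -19)
Cw3 = (-117, -394)
w3·Cw3 = 87·(-117) + (-19)·(-394) = -2693; w3·w3 = 87·87 + (-19)·(-19) = 7930
λ ≈ -2693/7930 = -0.3396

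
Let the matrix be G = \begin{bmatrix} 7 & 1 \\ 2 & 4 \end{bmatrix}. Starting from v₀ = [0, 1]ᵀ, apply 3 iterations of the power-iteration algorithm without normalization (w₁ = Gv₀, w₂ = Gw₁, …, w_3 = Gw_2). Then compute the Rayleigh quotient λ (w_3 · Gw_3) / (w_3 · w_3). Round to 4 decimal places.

w1 = Gv₀ = (1, 4)
w2 = Gw1 = (11, 18)
w3 = Gw2 = (95, 94)
Gw3 = (759, 566)
w3·Gw3 = 95·759 + 94·566 = 125309; w3·w3 = 95·95 + 94·94 = 17861
λ ≈ 125309/17861 = 7.0158

λ ≈ 7.0158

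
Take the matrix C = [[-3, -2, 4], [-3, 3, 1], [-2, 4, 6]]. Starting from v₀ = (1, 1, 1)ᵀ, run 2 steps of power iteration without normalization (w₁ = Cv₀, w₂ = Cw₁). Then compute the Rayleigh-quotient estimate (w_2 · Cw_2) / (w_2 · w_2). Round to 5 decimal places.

λ ≈ 4.72530

w1 = Cv₀ = ((-3)·1 + (-2)·1 + 4·1; (-3)·1 + 3·1 + 1·1; (-2)·1 + 4·1 + 6·1) = (-1, 1, 8)
w2 = Cw1 = ((-3)·(-1) + (-2)·1 + 4·8; (-3)·(-1) + 3·1 + 1·8; (-2)·(-1) + 4·1 + 6·8) = (33, 14, 54)
Cw2 = (89, -3, 314)
w2·Cw2 = 33·89 + 14·(-3) + 54·314 = 19851; w2·w2 = 33·33 + 14·14 + 54·54 = 4201
λ ≈ 19851/4201 = 4.72530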